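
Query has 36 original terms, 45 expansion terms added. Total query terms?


Original terms: 36
Expansion terms: 45
Total = 36 + 45 = 81

81


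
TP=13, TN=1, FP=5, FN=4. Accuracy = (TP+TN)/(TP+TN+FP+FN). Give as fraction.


Accuracy = (TP + TN) / (TP + TN + FP + FN)
TP + TN = 13 + 1 = 14
Total = 13 + 1 + 5 + 4 = 23
Accuracy = 14 / 23 = 14/23

14/23


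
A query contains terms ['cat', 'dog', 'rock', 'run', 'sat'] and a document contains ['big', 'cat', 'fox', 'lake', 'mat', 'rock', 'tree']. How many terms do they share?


Query terms: ['cat', 'dog', 'rock', 'run', 'sat']
Document terms: ['big', 'cat', 'fox', 'lake', 'mat', 'rock', 'tree']
Common terms: ['cat', 'rock']
Overlap count = 2

2


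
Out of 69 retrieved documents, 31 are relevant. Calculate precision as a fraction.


Precision = relevant_retrieved / total_retrieved
= 31 / 69
= 31 / (31 + 38)
= 31/69

31/69


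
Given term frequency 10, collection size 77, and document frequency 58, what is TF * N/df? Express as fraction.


TF * (N/df)
= 10 * (77/58)
= 10 * 77/58
= 385/29

385/29


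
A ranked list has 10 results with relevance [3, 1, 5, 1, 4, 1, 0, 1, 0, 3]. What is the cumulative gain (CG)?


Cumulative Gain = sum of relevance scores
Position 1: rel=3, running sum=3
Position 2: rel=1, running sum=4
Position 3: rel=5, running sum=9
Position 4: rel=1, running sum=10
Position 5: rel=4, running sum=14
Position 6: rel=1, running sum=15
Position 7: rel=0, running sum=15
Position 8: rel=1, running sum=16
Position 9: rel=0, running sum=16
Position 10: rel=3, running sum=19
CG = 19

19


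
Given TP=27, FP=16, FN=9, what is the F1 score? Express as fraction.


F1 = 2 * P * R / (P + R)
P = TP/(TP+FP) = 27/43 = 27/43
R = TP/(TP+FN) = 27/36 = 3/4
2 * P * R = 2 * 27/43 * 3/4 = 81/86
P + R = 27/43 + 3/4 = 237/172
F1 = 81/86 / 237/172 = 54/79

54/79


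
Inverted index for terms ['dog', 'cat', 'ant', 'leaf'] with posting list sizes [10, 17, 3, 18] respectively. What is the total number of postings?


Summing posting list sizes:
'dog': 10 postings
'cat': 17 postings
'ant': 3 postings
'leaf': 18 postings
Total = 10 + 17 + 3 + 18 = 48

48


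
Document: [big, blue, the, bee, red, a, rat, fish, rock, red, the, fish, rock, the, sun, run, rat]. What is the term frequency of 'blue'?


Document has 17 words
Scanning for 'blue':
Found at positions: [1]
Count = 1

1


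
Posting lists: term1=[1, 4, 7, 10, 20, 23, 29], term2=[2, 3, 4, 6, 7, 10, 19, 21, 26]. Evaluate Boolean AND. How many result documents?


Boolean AND: find intersection of posting lists
term1 docs: [1, 4, 7, 10, 20, 23, 29]
term2 docs: [2, 3, 4, 6, 7, 10, 19, 21, 26]
Intersection: [4, 7, 10]
|intersection| = 3

3


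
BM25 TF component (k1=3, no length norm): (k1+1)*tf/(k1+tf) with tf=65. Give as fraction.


BM25 TF component = (k1+1)*tf / (k1+tf)
k1 = 3, tf = 65
Numerator = (3+1)*65 = 260
Denominator = 3 + 65 = 68
= 260/68 = 65/17

65/17


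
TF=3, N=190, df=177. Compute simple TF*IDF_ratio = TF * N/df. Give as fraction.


TF * (N/df)
= 3 * (190/177)
= 3 * 190/177
= 190/59

190/59


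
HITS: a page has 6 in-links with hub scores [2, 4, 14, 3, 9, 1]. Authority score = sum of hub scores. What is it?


Authority = sum of hub scores of in-linkers
In-link 1: hub score = 2
In-link 2: hub score = 4
In-link 3: hub score = 14
In-link 4: hub score = 3
In-link 5: hub score = 9
In-link 6: hub score = 1
Authority = 2 + 4 + 14 + 3 + 9 + 1 = 33

33


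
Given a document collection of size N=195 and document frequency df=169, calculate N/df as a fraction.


IDF ratio = N / df
= 195 / 169
= 15/13

15/13


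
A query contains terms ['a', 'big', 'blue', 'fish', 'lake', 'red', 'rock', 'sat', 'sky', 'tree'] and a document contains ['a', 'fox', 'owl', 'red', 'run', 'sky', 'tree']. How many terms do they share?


Query terms: ['a', 'big', 'blue', 'fish', 'lake', 'red', 'rock', 'sat', 'sky', 'tree']
Document terms: ['a', 'fox', 'owl', 'red', 'run', 'sky', 'tree']
Common terms: ['a', 'red', 'sky', 'tree']
Overlap count = 4

4


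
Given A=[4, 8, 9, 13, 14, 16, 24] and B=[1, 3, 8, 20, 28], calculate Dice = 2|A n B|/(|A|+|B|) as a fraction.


A intersect B = [8]
|A intersect B| = 1
|A| = 7, |B| = 5
Dice = 2*1 / (7+5)
= 2 / 12 = 1/6

1/6


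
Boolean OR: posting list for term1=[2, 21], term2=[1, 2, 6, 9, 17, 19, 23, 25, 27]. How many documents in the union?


Boolean OR: find union of posting lists
term1 docs: [2, 21]
term2 docs: [1, 2, 6, 9, 17, 19, 23, 25, 27]
Union: [1, 2, 6, 9, 17, 19, 21, 23, 25, 27]
|union| = 10

10


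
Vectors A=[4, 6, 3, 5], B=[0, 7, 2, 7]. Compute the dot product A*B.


Dot product = sum of element-wise products
A[0]*B[0] = 4*0 = 0
A[1]*B[1] = 6*7 = 42
A[2]*B[2] = 3*2 = 6
A[3]*B[3] = 5*7 = 35
Sum = 0 + 42 + 6 + 35 = 83

83


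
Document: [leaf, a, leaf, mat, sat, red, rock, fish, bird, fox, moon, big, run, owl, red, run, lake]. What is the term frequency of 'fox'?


Document has 17 words
Scanning for 'fox':
Found at positions: [9]
Count = 1

1


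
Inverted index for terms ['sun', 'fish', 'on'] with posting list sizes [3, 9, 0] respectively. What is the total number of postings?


Summing posting list sizes:
'sun': 3 postings
'fish': 9 postings
'on': 0 postings
Total = 3 + 9 + 0 = 12

12


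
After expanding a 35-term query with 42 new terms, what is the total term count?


Original terms: 35
Expansion terms: 42
Total = 35 + 42 = 77

77


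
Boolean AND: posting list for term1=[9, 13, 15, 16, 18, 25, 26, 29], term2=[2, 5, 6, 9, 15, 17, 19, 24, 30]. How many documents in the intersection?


Boolean AND: find intersection of posting lists
term1 docs: [9, 13, 15, 16, 18, 25, 26, 29]
term2 docs: [2, 5, 6, 9, 15, 17, 19, 24, 30]
Intersection: [9, 15]
|intersection| = 2

2


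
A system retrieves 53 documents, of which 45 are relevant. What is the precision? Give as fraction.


Precision = relevant_retrieved / total_retrieved
= 45 / 53
= 45 / (45 + 8)
= 45/53

45/53


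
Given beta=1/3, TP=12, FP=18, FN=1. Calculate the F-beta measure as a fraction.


P = TP/(TP+FP) = 12/30 = 2/5
R = TP/(TP+FN) = 12/13 = 12/13
beta^2 = 1/3^2 = 1/9
(1 + beta^2) = 10/9
Numerator = (1+beta^2)*P*R = 16/39
Denominator = beta^2*P + R = 2/45 + 12/13 = 566/585
F_beta = 120/283

120/283


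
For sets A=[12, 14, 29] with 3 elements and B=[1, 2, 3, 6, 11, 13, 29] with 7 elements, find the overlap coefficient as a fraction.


A intersect B = [29]
|A intersect B| = 1
min(|A|, |B|) = min(3, 7) = 3
Overlap = 1 / 3 = 1/3

1/3


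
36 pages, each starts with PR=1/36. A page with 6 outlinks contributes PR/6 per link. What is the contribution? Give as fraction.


Initial PR = 1/36 = 1/36
Outlinks = 6
Contribution per link = PR / outlinks
= 1/36 / 6
= 1/216

1/216


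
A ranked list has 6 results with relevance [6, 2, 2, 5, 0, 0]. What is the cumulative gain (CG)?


Cumulative Gain = sum of relevance scores
Position 1: rel=6, running sum=6
Position 2: rel=2, running sum=8
Position 3: rel=2, running sum=10
Position 4: rel=5, running sum=15
Position 5: rel=0, running sum=15
Position 6: rel=0, running sum=15
CG = 15

15


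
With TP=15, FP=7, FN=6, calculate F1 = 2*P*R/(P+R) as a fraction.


F1 = 2 * P * R / (P + R)
P = TP/(TP+FP) = 15/22 = 15/22
R = TP/(TP+FN) = 15/21 = 5/7
2 * P * R = 2 * 15/22 * 5/7 = 75/77
P + R = 15/22 + 5/7 = 215/154
F1 = 75/77 / 215/154 = 30/43

30/43


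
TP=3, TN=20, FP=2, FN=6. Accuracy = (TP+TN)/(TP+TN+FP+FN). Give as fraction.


Accuracy = (TP + TN) / (TP + TN + FP + FN)
TP + TN = 3 + 20 = 23
Total = 3 + 20 + 2 + 6 = 31
Accuracy = 23 / 31 = 23/31

23/31


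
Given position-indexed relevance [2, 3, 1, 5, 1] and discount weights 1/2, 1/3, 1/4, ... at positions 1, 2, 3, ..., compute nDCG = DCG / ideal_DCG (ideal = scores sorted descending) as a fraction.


Position discount weights w_i = 1/(i+1) for i=1..5:
Weights = [1/2, 1/3, 1/4, 1/5, 1/6]
Actual relevance: [2, 3, 1, 5, 1]
DCG = 2/2 + 3/3 + 1/4 + 5/5 + 1/6 = 41/12
Ideal relevance (sorted desc): [5, 3, 2, 1, 1]
Ideal DCG = 5/2 + 3/3 + 2/4 + 1/5 + 1/6 = 131/30
nDCG = DCG / ideal_DCG = 41/12 / 131/30 = 205/262

205/262


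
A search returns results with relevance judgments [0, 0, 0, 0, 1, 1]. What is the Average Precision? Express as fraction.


Computing P@k for each relevant position:
Position 1: not relevant
Position 2: not relevant
Position 3: not relevant
Position 4: not relevant
Position 5: relevant, P@5 = 1/5 = 1/5
Position 6: relevant, P@6 = 2/6 = 1/3
Sum of P@k = 1/5 + 1/3 = 8/15
AP = 8/15 / 2 = 4/15

4/15


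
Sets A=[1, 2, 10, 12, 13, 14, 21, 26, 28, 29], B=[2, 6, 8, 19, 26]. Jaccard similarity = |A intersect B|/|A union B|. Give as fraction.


A intersect B = [2, 26]
|A intersect B| = 2
A union B = [1, 2, 6, 8, 10, 12, 13, 14, 19, 21, 26, 28, 29]
|A union B| = 13
Jaccard = 2/13 = 2/13

2/13


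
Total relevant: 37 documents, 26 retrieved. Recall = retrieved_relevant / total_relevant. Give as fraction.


Recall = retrieved_relevant / total_relevant
= 26 / 37
= 26 / (26 + 11)
= 26/37

26/37


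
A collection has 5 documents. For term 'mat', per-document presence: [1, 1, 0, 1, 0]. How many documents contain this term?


Checking each document for 'mat':
Doc 1: present
Doc 2: present
Doc 3: absent
Doc 4: present
Doc 5: absent
df = sum of presences = 1 + 1 + 0 + 1 + 0 = 3

3


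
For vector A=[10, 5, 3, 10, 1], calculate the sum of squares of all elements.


|A|^2 = sum of squared components
A[0]^2 = 10^2 = 100
A[1]^2 = 5^2 = 25
A[2]^2 = 3^2 = 9
A[3]^2 = 10^2 = 100
A[4]^2 = 1^2 = 1
Sum = 100 + 25 + 9 + 100 + 1 = 235

235


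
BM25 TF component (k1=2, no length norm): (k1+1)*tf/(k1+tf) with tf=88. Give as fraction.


BM25 TF component = (k1+1)*tf / (k1+tf)
k1 = 2, tf = 88
Numerator = (2+1)*88 = 264
Denominator = 2 + 88 = 90
= 264/90 = 44/15

44/15


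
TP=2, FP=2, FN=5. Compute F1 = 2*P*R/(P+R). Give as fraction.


F1 = 2 * P * R / (P + R)
P = TP/(TP+FP) = 2/4 = 1/2
R = TP/(TP+FN) = 2/7 = 2/7
2 * P * R = 2 * 1/2 * 2/7 = 2/7
P + R = 1/2 + 2/7 = 11/14
F1 = 2/7 / 11/14 = 4/11

4/11


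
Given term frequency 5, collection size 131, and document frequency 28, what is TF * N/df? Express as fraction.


TF * (N/df)
= 5 * (131/28)
= 5 * 131/28
= 655/28

655/28


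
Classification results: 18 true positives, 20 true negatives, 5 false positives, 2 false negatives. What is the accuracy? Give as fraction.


Accuracy = (TP + TN) / (TP + TN + FP + FN)
TP + TN = 18 + 20 = 38
Total = 18 + 20 + 5 + 2 = 45
Accuracy = 38 / 45 = 38/45

38/45


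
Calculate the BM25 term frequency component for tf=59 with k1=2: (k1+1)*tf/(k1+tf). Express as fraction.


BM25 TF component = (k1+1)*tf / (k1+tf)
k1 = 2, tf = 59
Numerator = (2+1)*59 = 177
Denominator = 2 + 59 = 61
= 177/61 = 177/61

177/61


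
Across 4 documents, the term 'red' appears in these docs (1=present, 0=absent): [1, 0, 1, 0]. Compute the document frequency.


Checking each document for 'red':
Doc 1: present
Doc 2: absent
Doc 3: present
Doc 4: absent
df = sum of presences = 1 + 0 + 1 + 0 = 2

2


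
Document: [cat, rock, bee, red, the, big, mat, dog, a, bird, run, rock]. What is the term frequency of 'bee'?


Document has 12 words
Scanning for 'bee':
Found at positions: [2]
Count = 1

1


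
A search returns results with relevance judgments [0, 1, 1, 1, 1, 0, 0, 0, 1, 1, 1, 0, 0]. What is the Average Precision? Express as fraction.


Computing P@k for each relevant position:
Position 1: not relevant
Position 2: relevant, P@2 = 1/2 = 1/2
Position 3: relevant, P@3 = 2/3 = 2/3
Position 4: relevant, P@4 = 3/4 = 3/4
Position 5: relevant, P@5 = 4/5 = 4/5
Position 6: not relevant
Position 7: not relevant
Position 8: not relevant
Position 9: relevant, P@9 = 5/9 = 5/9
Position 10: relevant, P@10 = 6/10 = 3/5
Position 11: relevant, P@11 = 7/11 = 7/11
Position 12: not relevant
Position 13: not relevant
Sum of P@k = 1/2 + 2/3 + 3/4 + 4/5 + 5/9 + 3/5 + 7/11 = 8927/1980
AP = 8927/1980 / 7 = 8927/13860

8927/13860


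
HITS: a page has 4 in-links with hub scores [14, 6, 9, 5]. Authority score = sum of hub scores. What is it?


Authority = sum of hub scores of in-linkers
In-link 1: hub score = 14
In-link 2: hub score = 6
In-link 3: hub score = 9
In-link 4: hub score = 5
Authority = 14 + 6 + 9 + 5 = 34

34


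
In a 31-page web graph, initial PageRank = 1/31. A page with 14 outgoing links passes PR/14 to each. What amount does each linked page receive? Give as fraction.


Initial PR = 1/31 = 1/31
Outlinks = 14
Contribution per link = PR / outlinks
= 1/31 / 14
= 1/434

1/434


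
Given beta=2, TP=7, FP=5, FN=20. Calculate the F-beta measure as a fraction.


P = TP/(TP+FP) = 7/12 = 7/12
R = TP/(TP+FN) = 7/27 = 7/27
beta^2 = 2^2 = 4
(1 + beta^2) = 5
Numerator = (1+beta^2)*P*R = 245/324
Denominator = beta^2*P + R = 7/3 + 7/27 = 70/27
F_beta = 7/24

7/24


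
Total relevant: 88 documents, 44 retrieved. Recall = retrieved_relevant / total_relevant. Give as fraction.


Recall = retrieved_relevant / total_relevant
= 44 / 88
= 44 / (44 + 44)
= 1/2

1/2


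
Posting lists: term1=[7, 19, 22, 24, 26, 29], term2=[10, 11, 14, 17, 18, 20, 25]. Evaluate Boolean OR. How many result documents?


Boolean OR: find union of posting lists
term1 docs: [7, 19, 22, 24, 26, 29]
term2 docs: [10, 11, 14, 17, 18, 20, 25]
Union: [7, 10, 11, 14, 17, 18, 19, 20, 22, 24, 25, 26, 29]
|union| = 13

13


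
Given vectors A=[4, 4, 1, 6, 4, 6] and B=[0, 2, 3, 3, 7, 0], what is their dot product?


Dot product = sum of element-wise products
A[0]*B[0] = 4*0 = 0
A[1]*B[1] = 4*2 = 8
A[2]*B[2] = 1*3 = 3
A[3]*B[3] = 6*3 = 18
A[4]*B[4] = 4*7 = 28
A[5]*B[5] = 6*0 = 0
Sum = 0 + 8 + 3 + 18 + 28 + 0 = 57

57


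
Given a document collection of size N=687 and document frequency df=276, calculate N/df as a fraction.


IDF ratio = N / df
= 687 / 276
= 229/92

229/92


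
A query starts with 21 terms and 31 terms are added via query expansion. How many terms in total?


Original terms: 21
Expansion terms: 31
Total = 21 + 31 = 52

52


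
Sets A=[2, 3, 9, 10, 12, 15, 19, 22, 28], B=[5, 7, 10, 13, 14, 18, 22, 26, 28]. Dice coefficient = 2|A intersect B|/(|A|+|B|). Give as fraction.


A intersect B = [10, 22, 28]
|A intersect B| = 3
|A| = 9, |B| = 9
Dice = 2*3 / (9+9)
= 6 / 18 = 1/3

1/3


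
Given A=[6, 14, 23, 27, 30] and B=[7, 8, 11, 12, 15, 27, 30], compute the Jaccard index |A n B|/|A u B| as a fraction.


A intersect B = [27, 30]
|A intersect B| = 2
A union B = [6, 7, 8, 11, 12, 14, 15, 23, 27, 30]
|A union B| = 10
Jaccard = 2/10 = 1/5

1/5


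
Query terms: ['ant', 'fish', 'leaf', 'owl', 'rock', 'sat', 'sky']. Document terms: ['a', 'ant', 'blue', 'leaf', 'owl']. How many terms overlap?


Query terms: ['ant', 'fish', 'leaf', 'owl', 'rock', 'sat', 'sky']
Document terms: ['a', 'ant', 'blue', 'leaf', 'owl']
Common terms: ['ant', 'leaf', 'owl']
Overlap count = 3

3


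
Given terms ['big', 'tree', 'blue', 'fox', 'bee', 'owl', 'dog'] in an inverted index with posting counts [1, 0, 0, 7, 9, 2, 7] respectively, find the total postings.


Summing posting list sizes:
'big': 1 postings
'tree': 0 postings
'blue': 0 postings
'fox': 7 postings
'bee': 9 postings
'owl': 2 postings
'dog': 7 postings
Total = 1 + 0 + 0 + 7 + 9 + 2 + 7 = 26

26


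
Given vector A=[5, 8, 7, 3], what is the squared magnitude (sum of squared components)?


|A|^2 = sum of squared components
A[0]^2 = 5^2 = 25
A[1]^2 = 8^2 = 64
A[2]^2 = 7^2 = 49
A[3]^2 = 3^2 = 9
Sum = 25 + 64 + 49 + 9 = 147

147


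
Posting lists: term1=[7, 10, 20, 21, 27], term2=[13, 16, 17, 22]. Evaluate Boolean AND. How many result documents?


Boolean AND: find intersection of posting lists
term1 docs: [7, 10, 20, 21, 27]
term2 docs: [13, 16, 17, 22]
Intersection: []
|intersection| = 0

0


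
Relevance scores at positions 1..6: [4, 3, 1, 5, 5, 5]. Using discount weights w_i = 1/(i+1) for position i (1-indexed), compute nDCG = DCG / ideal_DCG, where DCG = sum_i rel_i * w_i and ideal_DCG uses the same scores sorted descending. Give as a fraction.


Position discount weights w_i = 1/(i+1) for i=1..6:
Weights = [1/2, 1/3, 1/4, 1/5, 1/6, 1/7]
Actual relevance: [4, 3, 1, 5, 5, 5]
DCG = 4/2 + 3/3 + 1/4 + 5/5 + 5/6 + 5/7 = 487/84
Ideal relevance (sorted desc): [5, 5, 5, 4, 3, 1]
Ideal DCG = 5/2 + 5/3 + 5/4 + 4/5 + 3/6 + 1/7 = 2881/420
nDCG = DCG / ideal_DCG = 487/84 / 2881/420 = 2435/2881

2435/2881


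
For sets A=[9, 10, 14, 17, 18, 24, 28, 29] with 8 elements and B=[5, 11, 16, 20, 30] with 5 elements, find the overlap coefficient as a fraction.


A intersect B = []
|A intersect B| = 0
min(|A|, |B|) = min(8, 5) = 5
Overlap = 0 / 5 = 0

0


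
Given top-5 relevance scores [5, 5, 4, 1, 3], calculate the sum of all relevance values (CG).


Cumulative Gain = sum of relevance scores
Position 1: rel=5, running sum=5
Position 2: rel=5, running sum=10
Position 3: rel=4, running sum=14
Position 4: rel=1, running sum=15
Position 5: rel=3, running sum=18
CG = 18

18


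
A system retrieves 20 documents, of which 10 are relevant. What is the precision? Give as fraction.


Precision = relevant_retrieved / total_retrieved
= 10 / 20
= 10 / (10 + 10)
= 1/2

1/2


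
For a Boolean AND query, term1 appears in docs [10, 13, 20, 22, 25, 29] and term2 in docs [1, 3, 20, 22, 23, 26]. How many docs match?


Boolean AND: find intersection of posting lists
term1 docs: [10, 13, 20, 22, 25, 29]
term2 docs: [1, 3, 20, 22, 23, 26]
Intersection: [20, 22]
|intersection| = 2

2


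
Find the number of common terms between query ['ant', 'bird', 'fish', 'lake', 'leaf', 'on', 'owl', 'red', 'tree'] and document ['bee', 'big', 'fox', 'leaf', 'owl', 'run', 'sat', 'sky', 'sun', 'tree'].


Query terms: ['ant', 'bird', 'fish', 'lake', 'leaf', 'on', 'owl', 'red', 'tree']
Document terms: ['bee', 'big', 'fox', 'leaf', 'owl', 'run', 'sat', 'sky', 'sun', 'tree']
Common terms: ['leaf', 'owl', 'tree']
Overlap count = 3

3


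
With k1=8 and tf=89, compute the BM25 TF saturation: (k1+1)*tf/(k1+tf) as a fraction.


BM25 TF component = (k1+1)*tf / (k1+tf)
k1 = 8, tf = 89
Numerator = (8+1)*89 = 801
Denominator = 8 + 89 = 97
= 801/97 = 801/97

801/97


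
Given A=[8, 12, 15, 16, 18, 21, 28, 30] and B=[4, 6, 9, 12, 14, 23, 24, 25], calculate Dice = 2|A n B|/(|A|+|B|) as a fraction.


A intersect B = [12]
|A intersect B| = 1
|A| = 8, |B| = 8
Dice = 2*1 / (8+8)
= 2 / 16 = 1/8

1/8


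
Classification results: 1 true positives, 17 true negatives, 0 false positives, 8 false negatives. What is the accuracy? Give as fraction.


Accuracy = (TP + TN) / (TP + TN + FP + FN)
TP + TN = 1 + 17 = 18
Total = 1 + 17 + 0 + 8 = 26
Accuracy = 18 / 26 = 9/13

9/13


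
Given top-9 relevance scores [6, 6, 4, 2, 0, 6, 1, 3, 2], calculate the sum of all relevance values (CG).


Cumulative Gain = sum of relevance scores
Position 1: rel=6, running sum=6
Position 2: rel=6, running sum=12
Position 3: rel=4, running sum=16
Position 4: rel=2, running sum=18
Position 5: rel=0, running sum=18
Position 6: rel=6, running sum=24
Position 7: rel=1, running sum=25
Position 8: rel=3, running sum=28
Position 9: rel=2, running sum=30
CG = 30

30


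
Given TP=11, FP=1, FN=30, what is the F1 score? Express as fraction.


F1 = 2 * P * R / (P + R)
P = TP/(TP+FP) = 11/12 = 11/12
R = TP/(TP+FN) = 11/41 = 11/41
2 * P * R = 2 * 11/12 * 11/41 = 121/246
P + R = 11/12 + 11/41 = 583/492
F1 = 121/246 / 583/492 = 22/53

22/53


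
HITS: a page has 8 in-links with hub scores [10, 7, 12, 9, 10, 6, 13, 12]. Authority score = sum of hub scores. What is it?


Authority = sum of hub scores of in-linkers
In-link 1: hub score = 10
In-link 2: hub score = 7
In-link 3: hub score = 12
In-link 4: hub score = 9
In-link 5: hub score = 10
In-link 6: hub score = 6
In-link 7: hub score = 13
In-link 8: hub score = 12
Authority = 10 + 7 + 12 + 9 + 10 + 6 + 13 + 12 = 79

79


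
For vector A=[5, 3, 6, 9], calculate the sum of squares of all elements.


|A|^2 = sum of squared components
A[0]^2 = 5^2 = 25
A[1]^2 = 3^2 = 9
A[2]^2 = 6^2 = 36
A[3]^2 = 9^2 = 81
Sum = 25 + 9 + 36 + 81 = 151

151


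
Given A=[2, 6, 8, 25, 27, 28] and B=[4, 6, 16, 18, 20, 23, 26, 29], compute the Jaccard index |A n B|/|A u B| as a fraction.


A intersect B = [6]
|A intersect B| = 1
A union B = [2, 4, 6, 8, 16, 18, 20, 23, 25, 26, 27, 28, 29]
|A union B| = 13
Jaccard = 1/13 = 1/13

1/13


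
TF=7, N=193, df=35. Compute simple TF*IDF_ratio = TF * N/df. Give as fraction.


TF * (N/df)
= 7 * (193/35)
= 7 * 193/35
= 193/5

193/5


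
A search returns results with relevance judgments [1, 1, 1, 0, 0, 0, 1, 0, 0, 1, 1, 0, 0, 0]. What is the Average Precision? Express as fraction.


Computing P@k for each relevant position:
Position 1: relevant, P@1 = 1/1 = 1
Position 2: relevant, P@2 = 2/2 = 1
Position 3: relevant, P@3 = 3/3 = 1
Position 4: not relevant
Position 5: not relevant
Position 6: not relevant
Position 7: relevant, P@7 = 4/7 = 4/7
Position 8: not relevant
Position 9: not relevant
Position 10: relevant, P@10 = 5/10 = 1/2
Position 11: relevant, P@11 = 6/11 = 6/11
Position 12: not relevant
Position 13: not relevant
Position 14: not relevant
Sum of P@k = 1 + 1 + 1 + 4/7 + 1/2 + 6/11 = 711/154
AP = 711/154 / 6 = 237/308

237/308


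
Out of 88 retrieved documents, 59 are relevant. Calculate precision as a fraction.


Precision = relevant_retrieved / total_retrieved
= 59 / 88
= 59 / (59 + 29)
= 59/88

59/88


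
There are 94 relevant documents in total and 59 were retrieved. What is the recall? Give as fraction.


Recall = retrieved_relevant / total_relevant
= 59 / 94
= 59 / (59 + 35)
= 59/94

59/94


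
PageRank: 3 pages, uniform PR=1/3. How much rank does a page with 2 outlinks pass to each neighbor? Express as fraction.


Initial PR = 1/3 = 1/3
Outlinks = 2
Contribution per link = PR / outlinks
= 1/3 / 2
= 1/6

1/6


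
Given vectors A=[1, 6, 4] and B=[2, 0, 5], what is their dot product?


Dot product = sum of element-wise products
A[0]*B[0] = 1*2 = 2
A[1]*B[1] = 6*0 = 0
A[2]*B[2] = 4*5 = 20
Sum = 2 + 0 + 20 = 22

22


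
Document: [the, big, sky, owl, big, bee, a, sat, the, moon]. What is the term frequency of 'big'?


Document has 10 words
Scanning for 'big':
Found at positions: [1, 4]
Count = 2

2


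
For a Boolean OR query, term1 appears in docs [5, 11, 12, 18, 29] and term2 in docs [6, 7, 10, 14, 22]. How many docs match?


Boolean OR: find union of posting lists
term1 docs: [5, 11, 12, 18, 29]
term2 docs: [6, 7, 10, 14, 22]
Union: [5, 6, 7, 10, 11, 12, 14, 18, 22, 29]
|union| = 10

10


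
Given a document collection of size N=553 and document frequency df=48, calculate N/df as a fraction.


IDF ratio = N / df
= 553 / 48
= 553/48

553/48


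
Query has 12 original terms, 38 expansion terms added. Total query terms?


Original terms: 12
Expansion terms: 38
Total = 12 + 38 = 50

50


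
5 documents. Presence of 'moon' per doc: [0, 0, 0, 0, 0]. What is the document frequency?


Checking each document for 'moon':
Doc 1: absent
Doc 2: absent
Doc 3: absent
Doc 4: absent
Doc 5: absent
df = sum of presences = 0 + 0 + 0 + 0 + 0 = 0

0


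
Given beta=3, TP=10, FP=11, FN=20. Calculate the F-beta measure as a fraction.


P = TP/(TP+FP) = 10/21 = 10/21
R = TP/(TP+FN) = 10/30 = 1/3
beta^2 = 3^2 = 9
(1 + beta^2) = 10
Numerator = (1+beta^2)*P*R = 100/63
Denominator = beta^2*P + R = 30/7 + 1/3 = 97/21
F_beta = 100/291

100/291


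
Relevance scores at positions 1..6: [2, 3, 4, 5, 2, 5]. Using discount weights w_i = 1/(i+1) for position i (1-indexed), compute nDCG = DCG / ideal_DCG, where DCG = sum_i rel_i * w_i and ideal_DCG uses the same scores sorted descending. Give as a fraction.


Position discount weights w_i = 1/(i+1) for i=1..6:
Weights = [1/2, 1/3, 1/4, 1/5, 1/6, 1/7]
Actual relevance: [2, 3, 4, 5, 2, 5]
DCG = 2/2 + 3/3 + 4/4 + 5/5 + 2/6 + 5/7 = 106/21
Ideal relevance (sorted desc): [5, 5, 4, 3, 2, 2]
Ideal DCG = 5/2 + 5/3 + 4/4 + 3/5 + 2/6 + 2/7 = 447/70
nDCG = DCG / ideal_DCG = 106/21 / 447/70 = 1060/1341

1060/1341


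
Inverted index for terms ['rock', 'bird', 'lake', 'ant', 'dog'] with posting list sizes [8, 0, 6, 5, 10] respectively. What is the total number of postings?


Summing posting list sizes:
'rock': 8 postings
'bird': 0 postings
'lake': 6 postings
'ant': 5 postings
'dog': 10 postings
Total = 8 + 0 + 6 + 5 + 10 = 29

29


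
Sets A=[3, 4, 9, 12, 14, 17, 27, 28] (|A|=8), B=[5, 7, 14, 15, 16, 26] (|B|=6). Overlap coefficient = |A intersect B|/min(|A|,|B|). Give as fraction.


A intersect B = [14]
|A intersect B| = 1
min(|A|, |B|) = min(8, 6) = 6
Overlap = 1 / 6 = 1/6

1/6


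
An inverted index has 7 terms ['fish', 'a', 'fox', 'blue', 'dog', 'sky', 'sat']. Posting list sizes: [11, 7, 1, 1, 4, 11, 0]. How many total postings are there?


Summing posting list sizes:
'fish': 11 postings
'a': 7 postings
'fox': 1 postings
'blue': 1 postings
'dog': 4 postings
'sky': 11 postings
'sat': 0 postings
Total = 11 + 7 + 1 + 1 + 4 + 11 + 0 = 35

35


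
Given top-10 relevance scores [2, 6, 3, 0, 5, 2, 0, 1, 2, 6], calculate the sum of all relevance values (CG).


Cumulative Gain = sum of relevance scores
Position 1: rel=2, running sum=2
Position 2: rel=6, running sum=8
Position 3: rel=3, running sum=11
Position 4: rel=0, running sum=11
Position 5: rel=5, running sum=16
Position 6: rel=2, running sum=18
Position 7: rel=0, running sum=18
Position 8: rel=1, running sum=19
Position 9: rel=2, running sum=21
Position 10: rel=6, running sum=27
CG = 27

27


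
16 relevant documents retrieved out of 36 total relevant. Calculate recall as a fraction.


Recall = retrieved_relevant / total_relevant
= 16 / 36
= 16 / (16 + 20)
= 4/9

4/9


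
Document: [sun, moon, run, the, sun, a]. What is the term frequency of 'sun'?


Document has 6 words
Scanning for 'sun':
Found at positions: [0, 4]
Count = 2

2


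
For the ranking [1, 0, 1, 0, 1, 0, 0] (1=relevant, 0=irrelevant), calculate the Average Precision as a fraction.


Computing P@k for each relevant position:
Position 1: relevant, P@1 = 1/1 = 1
Position 2: not relevant
Position 3: relevant, P@3 = 2/3 = 2/3
Position 4: not relevant
Position 5: relevant, P@5 = 3/5 = 3/5
Position 6: not relevant
Position 7: not relevant
Sum of P@k = 1 + 2/3 + 3/5 = 34/15
AP = 34/15 / 3 = 34/45

34/45


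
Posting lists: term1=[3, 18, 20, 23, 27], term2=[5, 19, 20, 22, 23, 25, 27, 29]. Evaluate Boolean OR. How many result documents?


Boolean OR: find union of posting lists
term1 docs: [3, 18, 20, 23, 27]
term2 docs: [5, 19, 20, 22, 23, 25, 27, 29]
Union: [3, 5, 18, 19, 20, 22, 23, 25, 27, 29]
|union| = 10

10


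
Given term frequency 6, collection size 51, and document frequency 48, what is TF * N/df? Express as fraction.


TF * (N/df)
= 6 * (51/48)
= 6 * 17/16
= 51/8

51/8


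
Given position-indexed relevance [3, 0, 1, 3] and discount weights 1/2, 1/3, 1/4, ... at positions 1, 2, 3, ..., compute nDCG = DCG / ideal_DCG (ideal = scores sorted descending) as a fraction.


Position discount weights w_i = 1/(i+1) for i=1..4:
Weights = [1/2, 1/3, 1/4, 1/5]
Actual relevance: [3, 0, 1, 3]
DCG = 3/2 + 0/3 + 1/4 + 3/5 = 47/20
Ideal relevance (sorted desc): [3, 3, 1, 0]
Ideal DCG = 3/2 + 3/3 + 1/4 + 0/5 = 11/4
nDCG = DCG / ideal_DCG = 47/20 / 11/4 = 47/55

47/55


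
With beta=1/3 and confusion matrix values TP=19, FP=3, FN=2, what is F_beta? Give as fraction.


P = TP/(TP+FP) = 19/22 = 19/22
R = TP/(TP+FN) = 19/21 = 19/21
beta^2 = 1/3^2 = 1/9
(1 + beta^2) = 10/9
Numerator = (1+beta^2)*P*R = 1805/2079
Denominator = beta^2*P + R = 19/198 + 19/21 = 1387/1386
F_beta = 190/219

190/219


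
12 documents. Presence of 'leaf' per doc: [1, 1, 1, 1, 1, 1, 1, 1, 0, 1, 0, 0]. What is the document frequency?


Checking each document for 'leaf':
Doc 1: present
Doc 2: present
Doc 3: present
Doc 4: present
Doc 5: present
Doc 6: present
Doc 7: present
Doc 8: present
Doc 9: absent
Doc 10: present
Doc 11: absent
Doc 12: absent
df = sum of presences = 1 + 1 + 1 + 1 + 1 + 1 + 1 + 1 + 0 + 1 + 0 + 0 = 9

9


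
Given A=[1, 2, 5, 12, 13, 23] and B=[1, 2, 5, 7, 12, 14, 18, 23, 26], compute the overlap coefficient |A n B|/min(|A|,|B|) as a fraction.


A intersect B = [1, 2, 5, 12, 23]
|A intersect B| = 5
min(|A|, |B|) = min(6, 9) = 6
Overlap = 5 / 6 = 5/6

5/6


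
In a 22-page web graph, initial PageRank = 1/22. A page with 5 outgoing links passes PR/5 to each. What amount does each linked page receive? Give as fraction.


Initial PR = 1/22 = 1/22
Outlinks = 5
Contribution per link = PR / outlinks
= 1/22 / 5
= 1/110

1/110


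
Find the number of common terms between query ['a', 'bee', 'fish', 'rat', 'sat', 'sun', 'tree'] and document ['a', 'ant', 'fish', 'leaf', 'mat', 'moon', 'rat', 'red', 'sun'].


Query terms: ['a', 'bee', 'fish', 'rat', 'sat', 'sun', 'tree']
Document terms: ['a', 'ant', 'fish', 'leaf', 'mat', 'moon', 'rat', 'red', 'sun']
Common terms: ['a', 'fish', 'rat', 'sun']
Overlap count = 4

4


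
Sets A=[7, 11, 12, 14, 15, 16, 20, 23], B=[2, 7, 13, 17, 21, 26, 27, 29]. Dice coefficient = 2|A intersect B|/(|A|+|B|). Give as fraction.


A intersect B = [7]
|A intersect B| = 1
|A| = 8, |B| = 8
Dice = 2*1 / (8+8)
= 2 / 16 = 1/8

1/8


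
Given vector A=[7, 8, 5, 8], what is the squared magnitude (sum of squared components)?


|A|^2 = sum of squared components
A[0]^2 = 7^2 = 49
A[1]^2 = 8^2 = 64
A[2]^2 = 5^2 = 25
A[3]^2 = 8^2 = 64
Sum = 49 + 64 + 25 + 64 = 202

202


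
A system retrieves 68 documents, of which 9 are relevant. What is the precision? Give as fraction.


Precision = relevant_retrieved / total_retrieved
= 9 / 68
= 9 / (9 + 59)
= 9/68

9/68


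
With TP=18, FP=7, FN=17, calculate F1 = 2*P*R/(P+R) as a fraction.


F1 = 2 * P * R / (P + R)
P = TP/(TP+FP) = 18/25 = 18/25
R = TP/(TP+FN) = 18/35 = 18/35
2 * P * R = 2 * 18/25 * 18/35 = 648/875
P + R = 18/25 + 18/35 = 216/175
F1 = 648/875 / 216/175 = 3/5

3/5


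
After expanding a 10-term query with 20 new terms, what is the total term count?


Original terms: 10
Expansion terms: 20
Total = 10 + 20 = 30

30


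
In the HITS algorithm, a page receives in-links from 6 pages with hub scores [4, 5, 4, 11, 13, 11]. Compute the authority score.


Authority = sum of hub scores of in-linkers
In-link 1: hub score = 4
In-link 2: hub score = 5
In-link 3: hub score = 4
In-link 4: hub score = 11
In-link 5: hub score = 13
In-link 6: hub score = 11
Authority = 4 + 5 + 4 + 11 + 13 + 11 = 48

48


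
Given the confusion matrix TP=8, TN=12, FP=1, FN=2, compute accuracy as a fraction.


Accuracy = (TP + TN) / (TP + TN + FP + FN)
TP + TN = 8 + 12 = 20
Total = 8 + 12 + 1 + 2 = 23
Accuracy = 20 / 23 = 20/23

20/23


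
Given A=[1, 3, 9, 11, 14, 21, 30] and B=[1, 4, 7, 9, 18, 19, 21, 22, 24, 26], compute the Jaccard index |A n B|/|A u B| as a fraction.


A intersect B = [1, 9, 21]
|A intersect B| = 3
A union B = [1, 3, 4, 7, 9, 11, 14, 18, 19, 21, 22, 24, 26, 30]
|A union B| = 14
Jaccard = 3/14 = 3/14

3/14


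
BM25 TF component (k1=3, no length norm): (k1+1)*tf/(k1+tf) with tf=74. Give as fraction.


BM25 TF component = (k1+1)*tf / (k1+tf)
k1 = 3, tf = 74
Numerator = (3+1)*74 = 296
Denominator = 3 + 74 = 77
= 296/77 = 296/77

296/77


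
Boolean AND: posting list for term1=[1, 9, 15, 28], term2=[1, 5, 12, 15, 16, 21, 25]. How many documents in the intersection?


Boolean AND: find intersection of posting lists
term1 docs: [1, 9, 15, 28]
term2 docs: [1, 5, 12, 15, 16, 21, 25]
Intersection: [1, 15]
|intersection| = 2

2


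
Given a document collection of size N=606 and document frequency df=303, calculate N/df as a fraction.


IDF ratio = N / df
= 606 / 303
= 2

2


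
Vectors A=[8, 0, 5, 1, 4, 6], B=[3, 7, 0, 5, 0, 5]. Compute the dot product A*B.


Dot product = sum of element-wise products
A[0]*B[0] = 8*3 = 24
A[1]*B[1] = 0*7 = 0
A[2]*B[2] = 5*0 = 0
A[3]*B[3] = 1*5 = 5
A[4]*B[4] = 4*0 = 0
A[5]*B[5] = 6*5 = 30
Sum = 24 + 0 + 0 + 5 + 0 + 30 = 59

59


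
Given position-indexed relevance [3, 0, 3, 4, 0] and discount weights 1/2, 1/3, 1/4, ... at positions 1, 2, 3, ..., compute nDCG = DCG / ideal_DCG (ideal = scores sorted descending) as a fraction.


Position discount weights w_i = 1/(i+1) for i=1..5:
Weights = [1/2, 1/3, 1/4, 1/5, 1/6]
Actual relevance: [3, 0, 3, 4, 0]
DCG = 3/2 + 0/3 + 3/4 + 4/5 + 0/6 = 61/20
Ideal relevance (sorted desc): [4, 3, 3, 0, 0]
Ideal DCG = 4/2 + 3/3 + 3/4 + 0/5 + 0/6 = 15/4
nDCG = DCG / ideal_DCG = 61/20 / 15/4 = 61/75

61/75


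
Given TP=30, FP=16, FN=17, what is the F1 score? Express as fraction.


F1 = 2 * P * R / (P + R)
P = TP/(TP+FP) = 30/46 = 15/23
R = TP/(TP+FN) = 30/47 = 30/47
2 * P * R = 2 * 15/23 * 30/47 = 900/1081
P + R = 15/23 + 30/47 = 1395/1081
F1 = 900/1081 / 1395/1081 = 20/31

20/31


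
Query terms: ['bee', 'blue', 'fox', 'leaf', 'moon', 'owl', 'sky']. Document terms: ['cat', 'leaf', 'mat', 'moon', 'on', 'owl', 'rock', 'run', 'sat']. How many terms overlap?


Query terms: ['bee', 'blue', 'fox', 'leaf', 'moon', 'owl', 'sky']
Document terms: ['cat', 'leaf', 'mat', 'moon', 'on', 'owl', 'rock', 'run', 'sat']
Common terms: ['leaf', 'moon', 'owl']
Overlap count = 3

3


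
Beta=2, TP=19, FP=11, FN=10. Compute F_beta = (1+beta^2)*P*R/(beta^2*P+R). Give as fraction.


P = TP/(TP+FP) = 19/30 = 19/30
R = TP/(TP+FN) = 19/29 = 19/29
beta^2 = 2^2 = 4
(1 + beta^2) = 5
Numerator = (1+beta^2)*P*R = 361/174
Denominator = beta^2*P + R = 38/15 + 19/29 = 1387/435
F_beta = 95/146

95/146


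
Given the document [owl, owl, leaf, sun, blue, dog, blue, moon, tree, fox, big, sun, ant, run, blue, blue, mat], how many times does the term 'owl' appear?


Document has 17 words
Scanning for 'owl':
Found at positions: [0, 1]
Count = 2

2


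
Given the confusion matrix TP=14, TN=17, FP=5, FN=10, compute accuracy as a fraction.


Accuracy = (TP + TN) / (TP + TN + FP + FN)
TP + TN = 14 + 17 = 31
Total = 14 + 17 + 5 + 10 = 46
Accuracy = 31 / 46 = 31/46

31/46


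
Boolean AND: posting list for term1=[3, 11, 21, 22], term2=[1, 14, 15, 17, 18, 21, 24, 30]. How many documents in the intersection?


Boolean AND: find intersection of posting lists
term1 docs: [3, 11, 21, 22]
term2 docs: [1, 14, 15, 17, 18, 21, 24, 30]
Intersection: [21]
|intersection| = 1

1


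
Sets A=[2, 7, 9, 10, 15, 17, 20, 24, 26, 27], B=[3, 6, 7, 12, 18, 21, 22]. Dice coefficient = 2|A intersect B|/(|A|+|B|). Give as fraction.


A intersect B = [7]
|A intersect B| = 1
|A| = 10, |B| = 7
Dice = 2*1 / (10+7)
= 2 / 17 = 2/17

2/17


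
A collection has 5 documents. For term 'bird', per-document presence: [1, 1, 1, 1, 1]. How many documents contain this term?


Checking each document for 'bird':
Doc 1: present
Doc 2: present
Doc 3: present
Doc 4: present
Doc 5: present
df = sum of presences = 1 + 1 + 1 + 1 + 1 = 5

5


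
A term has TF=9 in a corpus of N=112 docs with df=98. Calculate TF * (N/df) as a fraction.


TF * (N/df)
= 9 * (112/98)
= 9 * 8/7
= 72/7

72/7


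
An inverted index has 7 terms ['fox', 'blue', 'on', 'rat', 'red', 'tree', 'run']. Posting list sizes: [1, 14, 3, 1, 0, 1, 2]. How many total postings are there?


Summing posting list sizes:
'fox': 1 postings
'blue': 14 postings
'on': 3 postings
'rat': 1 postings
'red': 0 postings
'tree': 1 postings
'run': 2 postings
Total = 1 + 14 + 3 + 1 + 0 + 1 + 2 = 22

22


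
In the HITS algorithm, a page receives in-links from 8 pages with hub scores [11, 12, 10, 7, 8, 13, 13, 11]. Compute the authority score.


Authority = sum of hub scores of in-linkers
In-link 1: hub score = 11
In-link 2: hub score = 12
In-link 3: hub score = 10
In-link 4: hub score = 7
In-link 5: hub score = 8
In-link 6: hub score = 13
In-link 7: hub score = 13
In-link 8: hub score = 11
Authority = 11 + 12 + 10 + 7 + 8 + 13 + 13 + 11 = 85

85


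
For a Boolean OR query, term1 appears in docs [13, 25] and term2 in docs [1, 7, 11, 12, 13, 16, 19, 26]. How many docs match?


Boolean OR: find union of posting lists
term1 docs: [13, 25]
term2 docs: [1, 7, 11, 12, 13, 16, 19, 26]
Union: [1, 7, 11, 12, 13, 16, 19, 25, 26]
|union| = 9

9


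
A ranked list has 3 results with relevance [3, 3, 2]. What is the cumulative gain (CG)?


Cumulative Gain = sum of relevance scores
Position 1: rel=3, running sum=3
Position 2: rel=3, running sum=6
Position 3: rel=2, running sum=8
CG = 8

8


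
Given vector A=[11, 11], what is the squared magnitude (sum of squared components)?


|A|^2 = sum of squared components
A[0]^2 = 11^2 = 121
A[1]^2 = 11^2 = 121
Sum = 121 + 121 = 242

242


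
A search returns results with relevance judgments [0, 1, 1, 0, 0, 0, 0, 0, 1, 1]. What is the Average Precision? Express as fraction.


Computing P@k for each relevant position:
Position 1: not relevant
Position 2: relevant, P@2 = 1/2 = 1/2
Position 3: relevant, P@3 = 2/3 = 2/3
Position 4: not relevant
Position 5: not relevant
Position 6: not relevant
Position 7: not relevant
Position 8: not relevant
Position 9: relevant, P@9 = 3/9 = 1/3
Position 10: relevant, P@10 = 4/10 = 2/5
Sum of P@k = 1/2 + 2/3 + 1/3 + 2/5 = 19/10
AP = 19/10 / 4 = 19/40

19/40


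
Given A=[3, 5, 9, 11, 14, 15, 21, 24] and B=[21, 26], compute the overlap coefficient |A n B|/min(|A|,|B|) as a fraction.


A intersect B = [21]
|A intersect B| = 1
min(|A|, |B|) = min(8, 2) = 2
Overlap = 1 / 2 = 1/2

1/2


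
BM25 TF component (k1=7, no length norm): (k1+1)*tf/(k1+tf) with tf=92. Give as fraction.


BM25 TF component = (k1+1)*tf / (k1+tf)
k1 = 7, tf = 92
Numerator = (7+1)*92 = 736
Denominator = 7 + 92 = 99
= 736/99 = 736/99

736/99


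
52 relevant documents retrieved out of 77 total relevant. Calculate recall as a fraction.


Recall = retrieved_relevant / total_relevant
= 52 / 77
= 52 / (52 + 25)
= 52/77

52/77


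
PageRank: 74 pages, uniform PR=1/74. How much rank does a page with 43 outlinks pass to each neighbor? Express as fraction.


Initial PR = 1/74 = 1/74
Outlinks = 43
Contribution per link = PR / outlinks
= 1/74 / 43
= 1/3182

1/3182


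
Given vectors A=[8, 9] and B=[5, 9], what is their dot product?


Dot product = sum of element-wise products
A[0]*B[0] = 8*5 = 40
A[1]*B[1] = 9*9 = 81
Sum = 40 + 81 = 121

121


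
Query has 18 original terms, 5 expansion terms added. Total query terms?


Original terms: 18
Expansion terms: 5
Total = 18 + 5 = 23

23


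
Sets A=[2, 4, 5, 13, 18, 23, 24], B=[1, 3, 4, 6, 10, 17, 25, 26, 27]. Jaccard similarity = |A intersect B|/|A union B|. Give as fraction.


A intersect B = [4]
|A intersect B| = 1
A union B = [1, 2, 3, 4, 5, 6, 10, 13, 17, 18, 23, 24, 25, 26, 27]
|A union B| = 15
Jaccard = 1/15 = 1/15

1/15


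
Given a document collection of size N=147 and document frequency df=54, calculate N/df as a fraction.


IDF ratio = N / df
= 147 / 54
= 49/18

49/18


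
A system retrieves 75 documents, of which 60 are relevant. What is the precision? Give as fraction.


Precision = relevant_retrieved / total_retrieved
= 60 / 75
= 60 / (60 + 15)
= 4/5

4/5


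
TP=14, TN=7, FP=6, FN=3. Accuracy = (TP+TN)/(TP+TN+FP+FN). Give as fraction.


Accuracy = (TP + TN) / (TP + TN + FP + FN)
TP + TN = 14 + 7 = 21
Total = 14 + 7 + 6 + 3 = 30
Accuracy = 21 / 30 = 7/10

7/10


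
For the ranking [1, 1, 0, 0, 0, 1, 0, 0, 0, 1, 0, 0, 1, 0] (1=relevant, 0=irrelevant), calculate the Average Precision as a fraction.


Computing P@k for each relevant position:
Position 1: relevant, P@1 = 1/1 = 1
Position 2: relevant, P@2 = 2/2 = 1
Position 3: not relevant
Position 4: not relevant
Position 5: not relevant
Position 6: relevant, P@6 = 3/6 = 1/2
Position 7: not relevant
Position 8: not relevant
Position 9: not relevant
Position 10: relevant, P@10 = 4/10 = 2/5
Position 11: not relevant
Position 12: not relevant
Position 13: relevant, P@13 = 5/13 = 5/13
Position 14: not relevant
Sum of P@k = 1 + 1 + 1/2 + 2/5 + 5/13 = 427/130
AP = 427/130 / 5 = 427/650

427/650
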